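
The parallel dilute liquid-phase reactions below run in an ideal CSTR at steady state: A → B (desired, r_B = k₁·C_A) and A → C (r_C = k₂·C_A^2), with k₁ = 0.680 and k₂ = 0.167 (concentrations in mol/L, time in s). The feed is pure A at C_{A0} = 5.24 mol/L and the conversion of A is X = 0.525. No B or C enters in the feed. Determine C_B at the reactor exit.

1.71 mol/L

Exit C_A = C_{A0}(1−X) = 5.24×0.475 = 2.489 mol/L.
In a CSTR the entire volume is at exit conditions, so r_B = 0.680×2.489 = 1.693 and r_C = 0.167×2.489^2 = 1.035.
Fraction of consumed A going to B: r_B/(r_B+r_C) = 0.6206.
C_B = 0.6206·C_{A0}·X = 0.6206×5.24×0.525 = 1.71 mol/L.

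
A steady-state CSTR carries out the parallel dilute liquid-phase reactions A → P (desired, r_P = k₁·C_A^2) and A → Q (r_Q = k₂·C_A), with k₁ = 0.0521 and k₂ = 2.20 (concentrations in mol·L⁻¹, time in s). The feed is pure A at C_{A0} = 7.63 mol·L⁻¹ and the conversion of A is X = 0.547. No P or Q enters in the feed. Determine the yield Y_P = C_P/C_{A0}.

0.0414

Exit C_A = C_{A0}(1−X) = 7.63×0.453 = 3.456 mol·L⁻¹.
Rates in a CSTR are evaluated at the outlet concentration: r_P = 0.0521×3.456^2 = 0.6224, r_Q = 2.20×3.456 = 7.604.
Fraction of consumed A going to P: r_P/(r_P+r_Q) = 0.07566.
C_P = 0.07566·C_{A0}·X = 0.07566×7.63×0.547 = 0.316 mol·L⁻¹; Y_P = C_P/C_{A0} = 0.0414.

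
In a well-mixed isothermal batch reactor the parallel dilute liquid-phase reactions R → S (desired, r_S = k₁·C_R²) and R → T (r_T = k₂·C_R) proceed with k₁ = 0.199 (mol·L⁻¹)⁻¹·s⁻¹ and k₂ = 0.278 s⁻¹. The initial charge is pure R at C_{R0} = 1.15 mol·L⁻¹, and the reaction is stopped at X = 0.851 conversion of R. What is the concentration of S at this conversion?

0.301 mol·L⁻¹

C_R = C_{R0}(1−X) = 0.1714 mol·L⁻¹.
Along a PFR/batch, dC_T/dC_R = −r_T/(r_S+r_T) = −k₂/(k₂+k₁·C_R).
Integrating from C_{R0} to C_R: C_T = (0.278/0.199)·ln[(0.278+0.199·1.15)/(0.278+0.199·0.171)] = 1.397·ln(0.5069/0.3121) = 0.6774 mol·L⁻¹.
Then C_S = (C_{R0}−C_R) − C_T = 0.9786 − 0.6774 = 0.3013 mol·L⁻¹.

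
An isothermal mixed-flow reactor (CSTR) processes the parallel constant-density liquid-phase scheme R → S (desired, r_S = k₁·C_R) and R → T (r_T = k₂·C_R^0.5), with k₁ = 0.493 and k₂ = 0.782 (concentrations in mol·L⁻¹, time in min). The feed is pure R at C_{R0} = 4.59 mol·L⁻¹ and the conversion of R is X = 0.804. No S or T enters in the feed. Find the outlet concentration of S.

1.38 mol·L⁻¹

Exit C_R = C_{R0}(1−X) = 4.59×0.196 = 0.8996 mol·L⁻¹.
In a CSTR the entire volume is at exit conditions, so r_S = 0.493×0.8996 = 0.4435 and r_T = 0.782×0.8996^0.5 = 0.7417.
Fraction of consumed R going to S: r_S/(r_S+r_T) = 0.3742.
C_S = 0.3742·C_{R0}·X = 0.3742×4.59×0.804 = 1.38 mol·L⁻¹.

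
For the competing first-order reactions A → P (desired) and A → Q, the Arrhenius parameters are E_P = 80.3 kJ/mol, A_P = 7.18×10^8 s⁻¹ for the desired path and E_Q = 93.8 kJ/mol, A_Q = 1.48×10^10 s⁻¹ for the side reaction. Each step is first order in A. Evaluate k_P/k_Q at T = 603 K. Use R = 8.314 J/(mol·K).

Since both paths have the same order in A, the concentration cancels and S_{P/Q} = k_P/k_Q = (A_P/A_Q)·exp[(E_Q−E_P)/(RT)].
(E_Q−E_P)/(RT) = (93.8−80.3)×10³/(8.314×603) = 13500/5013 = 2.693.
k_P/k_Q = (7.18×10^8/1.48×10^10)·exp(2.693) = 0.04851 × 14.77 = 0.717.
Since E_P < E_Q, lowering the temperature improves selectivity toward P.

0.717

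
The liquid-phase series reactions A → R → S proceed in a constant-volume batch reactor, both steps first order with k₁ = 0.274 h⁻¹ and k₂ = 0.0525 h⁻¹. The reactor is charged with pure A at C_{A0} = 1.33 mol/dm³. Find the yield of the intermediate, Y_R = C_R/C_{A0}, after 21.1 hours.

0.405

Solving the coupled first-order balances gives C_R(t) = [k₁/(k₂−k₁)]·C_{A0}·(e^(−k₁t) − e^(−k₂t)).
e^(−k₁t) = e^(−0.274×21.1) = e^(−5.781) = 0.003084; e^(−k₂t) = e^(−1.108) = 0.3303.
C_R = 0.274×1.33/(0.0525−0.274) × (0.003084−0.3303) = (-1.645)×(-0.3272) = 0.5383 mol/dm³.
Y_R = C_R/C_{A0} = 0.5383/1.33 = 0.405.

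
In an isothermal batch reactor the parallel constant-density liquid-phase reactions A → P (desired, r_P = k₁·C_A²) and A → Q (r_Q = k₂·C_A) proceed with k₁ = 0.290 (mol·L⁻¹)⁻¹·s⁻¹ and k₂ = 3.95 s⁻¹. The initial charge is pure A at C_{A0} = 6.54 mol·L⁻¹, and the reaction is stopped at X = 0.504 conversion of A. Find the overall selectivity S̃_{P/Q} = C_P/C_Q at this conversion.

0.356

C_A = C_{A0}(1−X) = 3.244 mol·L⁻¹.
Along a PFR/batch, dC_Q/dC_A = −r_Q/(r_P+r_Q) = −k₂/(k₂+k₁·C_A).
Integrating from C_{A0} to C_A: C_Q = (3.95/0.290)·ln[(3.95+0.290·6.54)/(3.95+0.290·3.24)] = 13.62·ln(5.847/4.891) = 2.432 mol·L⁻¹.
Then C_P = (C_{A0}−C_A) − C_Q = 3.296 − 2.432 = 0.8646 mol·L⁻¹.
S̃_{P/Q} = C_P/C_Q = 0.8646/2.432 = 0.356.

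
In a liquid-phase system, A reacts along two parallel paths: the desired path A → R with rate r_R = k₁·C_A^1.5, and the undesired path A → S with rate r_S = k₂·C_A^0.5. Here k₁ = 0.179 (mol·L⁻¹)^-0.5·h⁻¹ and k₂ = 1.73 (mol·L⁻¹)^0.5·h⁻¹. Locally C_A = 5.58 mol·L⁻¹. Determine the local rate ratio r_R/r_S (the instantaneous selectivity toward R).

0.577

S_{R/S} = r_R/r_S = (k₁·C_A^1.5)/(k₂·C_A^0.5) = (k₁/k₂)·C_A.
= (0.179×5.580^1.5) / (1.73×5.580^0.5) = 2.359/4.087 = 0.577.
Since the desired path is higher order in A, keeping C_A high (PFR or concentrated feed) favours R.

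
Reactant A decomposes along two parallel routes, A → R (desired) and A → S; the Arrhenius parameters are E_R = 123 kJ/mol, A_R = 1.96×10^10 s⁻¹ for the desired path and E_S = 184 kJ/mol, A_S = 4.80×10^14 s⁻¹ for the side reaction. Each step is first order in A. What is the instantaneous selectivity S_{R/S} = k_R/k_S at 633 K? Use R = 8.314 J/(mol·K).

4.41

With equal orders, S_{R/S} = k_R/k_S = (A_R/A_S)·exp[(E_S−E_R)/(RT)].
(E_S−E_R)/(RT) = (184−123)×10³/(8.314×633) = 61000/5263 = 11.59.
k_R/k_S = (1.96×10^10/4.80×10^14)·exp(11.59) = 4.083×10^-5 × 1.081×10^5 = 4.41.
Since E_R < E_S, lowering the temperature improves selectivity toward R.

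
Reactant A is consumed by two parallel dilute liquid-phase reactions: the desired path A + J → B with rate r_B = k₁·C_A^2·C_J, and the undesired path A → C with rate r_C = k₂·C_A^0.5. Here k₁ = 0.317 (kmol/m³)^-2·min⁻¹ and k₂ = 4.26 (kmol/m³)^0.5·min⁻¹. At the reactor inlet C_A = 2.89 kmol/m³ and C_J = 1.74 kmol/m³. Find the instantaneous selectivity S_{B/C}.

S_{B/C} = r_B/r_C = (k₁·C_A^2·C_J)/(k₂·C_A^0.5) = (k₁/k₂)·C_A^1.5·C_J.
= (0.317×2.890^2×1.740) / (4.26×2.890^0.5) = 4.607/7.242 = 0.636.

0.636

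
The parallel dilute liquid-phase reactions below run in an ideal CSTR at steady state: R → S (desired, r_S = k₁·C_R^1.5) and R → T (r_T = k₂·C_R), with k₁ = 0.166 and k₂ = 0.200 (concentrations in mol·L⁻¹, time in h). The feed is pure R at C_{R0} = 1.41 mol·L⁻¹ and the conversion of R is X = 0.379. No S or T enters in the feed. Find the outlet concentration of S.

Exit C_R = C_{R0}(1−X) = 1.41×0.621 = 0.8756 mol·L⁻¹.
Rates in a CSTR are evaluated at the outlet concentration: r_S = 0.166×0.8756^1.5 = 0.1360, r_T = 0.200×0.8756 = 0.1751.
Fraction of consumed R going to S: r_S/(r_S+r_T) = 0.4371.
C_S = 0.4371·C_{R0}·X = 0.4371×1.41×0.379 = 0.234 mol·L⁻¹.

0.234 mol·L⁻¹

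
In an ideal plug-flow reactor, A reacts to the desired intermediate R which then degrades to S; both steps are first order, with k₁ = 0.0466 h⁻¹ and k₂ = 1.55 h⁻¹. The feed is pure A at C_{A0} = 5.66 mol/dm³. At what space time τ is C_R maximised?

2.33 h

Setting dC_R/dτ = 0 gives τ_opt = ln(k₂/k₁)/(k₂−k₁).
= ln(1.55/0.0466)/(1.55−0.0466) = ln(33.26)/1.503 = 3.504/1.503 = 2.33 h.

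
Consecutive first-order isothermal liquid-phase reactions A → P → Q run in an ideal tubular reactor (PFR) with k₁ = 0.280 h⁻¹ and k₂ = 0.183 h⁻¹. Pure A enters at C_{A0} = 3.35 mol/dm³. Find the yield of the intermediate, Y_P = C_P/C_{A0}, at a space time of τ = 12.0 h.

0.221

Solving the coupled first-order balances gives C_P(τ) = [k₁/(k₂−k₁)]·C_{A0}·(e^(−k₁τ) − e^(−k₂τ)).
e^(−k₁τ) = e^(−0.280×12.0) = e^(−3.360) = 0.03474; e^(−k₂τ) = e^(−2.196) = 0.1112.
C_P = 0.280×3.35/(0.183−0.280) × (0.03474−0.1112) = (-9.670)×(-0.07651) = 0.7399 mol/dm³.
Y_P = C_P/C_{A0} = 0.7399/3.35 = 0.221.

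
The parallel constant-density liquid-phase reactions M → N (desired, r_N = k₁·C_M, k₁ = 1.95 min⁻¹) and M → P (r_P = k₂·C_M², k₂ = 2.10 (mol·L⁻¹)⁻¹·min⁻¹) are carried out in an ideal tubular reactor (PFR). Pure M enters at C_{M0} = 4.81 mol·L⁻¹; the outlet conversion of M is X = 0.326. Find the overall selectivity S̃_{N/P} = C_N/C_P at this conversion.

0.233

C_M = C_{M0}(1−X) = 3.242 mol·L⁻¹.
Along a PFR/batch, dC_N/dC_M = −r_N/(r_N+r_P) = −k₁/(k₁+k₂·C_M).
Integrating from C_{M0} to C_M: C_N = (1.95/2.10)·ln[(1.95+2.10·4.81)/(1.95+2.10·3.24)] = 0.9286·ln(12.05/8.758) = 0.2964 mol·L⁻¹.
C_P = (C_{M0}−C_M)−C_N = 1.272 mol·L⁻¹; S̃_{N/P} = 0.2964/1.272 = 0.233.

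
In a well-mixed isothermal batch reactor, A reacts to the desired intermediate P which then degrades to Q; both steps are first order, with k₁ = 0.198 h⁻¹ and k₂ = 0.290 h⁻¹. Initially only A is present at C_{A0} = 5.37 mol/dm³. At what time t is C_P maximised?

4.15 h

For first-order series the maximum of C_P occurs at t_opt = ln(k₂/k₁)/(k₂−k₁).
= ln(0.290/0.198)/(0.290−0.198) = ln(1.465)/0.09200 = 0.3816/0.09200 = 4.15 h.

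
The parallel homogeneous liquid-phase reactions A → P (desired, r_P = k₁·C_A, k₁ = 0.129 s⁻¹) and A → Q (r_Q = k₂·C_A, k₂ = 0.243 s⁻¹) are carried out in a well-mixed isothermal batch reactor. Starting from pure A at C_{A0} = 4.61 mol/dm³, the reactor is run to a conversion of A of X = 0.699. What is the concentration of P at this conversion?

C_A = C_{A0}(1−X) = 1.388 mol/dm³.
Both paths are first order in A, so the instantaneous fraction to P is constant: dC_P/d(−C_A) = k₁/(k₁+k₂) = 0.3468.
C_P = 0.3468·(C_{A0}−C_A) = 0.3468×3.222 = 1.12 mol/dm³.

1.12 mol/dm³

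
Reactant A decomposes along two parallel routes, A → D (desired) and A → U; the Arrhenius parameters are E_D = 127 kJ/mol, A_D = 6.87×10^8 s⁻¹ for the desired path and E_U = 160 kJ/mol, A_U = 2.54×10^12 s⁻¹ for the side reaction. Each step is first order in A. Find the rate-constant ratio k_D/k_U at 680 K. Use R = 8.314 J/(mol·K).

Since both paths have the same order in A, the concentration cancels and S_{D/U} = k_D/k_U = (A_D/A_U)·exp[(E_U−E_D)/(RT)].
(E_U−E_D)/(RT) = (160−127)×10³/(8.314×680) = 33000/5654 = 5.837.
k_D/k_U = (6.87×10^8/2.54×10^12)·exp(5.837) = 2.705×10^-4 × 342.8 = 0.0927.
Since E_D < E_U, lowering the temperature improves selectivity toward D.

0.0927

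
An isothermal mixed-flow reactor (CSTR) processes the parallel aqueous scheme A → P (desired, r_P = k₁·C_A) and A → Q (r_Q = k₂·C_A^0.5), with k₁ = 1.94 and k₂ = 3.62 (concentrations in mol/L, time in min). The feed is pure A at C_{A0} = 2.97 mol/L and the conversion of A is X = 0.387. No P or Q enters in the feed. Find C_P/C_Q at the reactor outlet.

Exit C_A = C_{A0}(1−X) = 2.97×0.613 = 1.821 mol/L.
A CSTR operates uniformly at the exit composition, giving r_P = 3.532 and r_Q = 4.884 (each k·C_A^n at C_A = 1.821).
Overall selectivity = C_P/C_Q = r_Pτ/(r_Qτ) = r_P/r_Q = 0.723.

0.723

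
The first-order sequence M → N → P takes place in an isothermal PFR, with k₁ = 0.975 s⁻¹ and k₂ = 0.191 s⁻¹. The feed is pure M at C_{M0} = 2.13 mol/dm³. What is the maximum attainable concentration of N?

1.43 mol/dm³

For a first-order series the maximum intermediate yield is C_{N,max}/C_{M0} = (k₁/k₂)^[k₂/(k₂−k₁)].
= (0.975/0.191)^(0.191/(0.191−0.975)) = (5.105)^(-0.2436) = 0.6722.
C_{N,max} = 0.6722×2.13 = 1.43 mol/dm³.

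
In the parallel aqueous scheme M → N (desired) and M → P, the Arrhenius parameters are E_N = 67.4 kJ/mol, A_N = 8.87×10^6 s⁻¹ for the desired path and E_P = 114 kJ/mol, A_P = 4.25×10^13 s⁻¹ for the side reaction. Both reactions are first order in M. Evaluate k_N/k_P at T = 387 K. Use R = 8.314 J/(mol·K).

Since both paths have the same order in M, the concentration cancels and S_{N/P} = k_N/k_P = (A_N/A_P)·exp[(E_P−E_N)/(RT)].
(E_P−E_N)/(RT) = (114−67.4)×10³/(8.314×387) = 46600/3218 = 14.48.
k_N/k_P = (8.87×10^6/4.25×10^13)·exp(14.48) = 2.087×10^-7 × 1.950×10^6 = 0.407.
Since E_N < E_P, lowering the temperature improves selectivity toward N.

0.407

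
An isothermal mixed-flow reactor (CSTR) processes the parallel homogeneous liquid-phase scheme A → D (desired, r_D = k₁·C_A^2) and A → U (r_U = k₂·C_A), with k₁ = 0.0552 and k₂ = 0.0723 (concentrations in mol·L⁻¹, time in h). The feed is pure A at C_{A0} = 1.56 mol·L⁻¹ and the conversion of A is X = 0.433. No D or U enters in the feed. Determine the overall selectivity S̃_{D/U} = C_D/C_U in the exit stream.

0.675

Exit C_A = C_{A0}(1−X) = 1.56×0.567 = 0.8845 mol·L⁻¹.
Rates in a CSTR are evaluated at the outlet concentration: r_D = 0.0552×0.8845^2 = 0.04319, r_U = 0.0723×0.8845 = 0.06395.
Overall selectivity = C_D/C_U = r_Dτ/(r_Uτ) = r_D/r_U = 0.675.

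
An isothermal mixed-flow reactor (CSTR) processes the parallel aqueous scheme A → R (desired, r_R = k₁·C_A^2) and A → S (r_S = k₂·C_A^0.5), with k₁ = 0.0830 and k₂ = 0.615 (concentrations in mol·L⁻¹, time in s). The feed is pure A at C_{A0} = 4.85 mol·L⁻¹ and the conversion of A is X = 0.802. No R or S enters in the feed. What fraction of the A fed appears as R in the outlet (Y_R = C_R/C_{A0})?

0.0904

Exit C_A = C_{A0}(1−X) = 4.85×0.198 = 0.9603 mol·L⁻¹.
Rates in a CSTR are evaluated at the outlet concentration: r_R = 0.0830×0.9603^2 = 0.07654, r_S = 0.615×0.9603^0.5 = 0.6027.
Fraction of consumed A going to R: r_R/(r_R+r_S) = 0.1127.
C_R = 0.1127·C_{A0}·X = 0.1127×4.85×0.802 = 0.438 mol·L⁻¹; Y_R = C_R/C_{A0} = 0.0904.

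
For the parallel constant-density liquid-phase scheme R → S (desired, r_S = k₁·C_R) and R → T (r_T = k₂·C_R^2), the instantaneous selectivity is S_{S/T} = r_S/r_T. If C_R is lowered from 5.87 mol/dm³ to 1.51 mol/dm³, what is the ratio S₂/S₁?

S_{S/T} = (k₁/k₂)·C_R⁻¹, so S₂/S₁ = (C_{R,2}/C_{R,1})⁻¹.
= 5.87/1.51 = 3.89.
Selectivity toward S rises as C_R falls — low-concentration operation is favoured.

3.89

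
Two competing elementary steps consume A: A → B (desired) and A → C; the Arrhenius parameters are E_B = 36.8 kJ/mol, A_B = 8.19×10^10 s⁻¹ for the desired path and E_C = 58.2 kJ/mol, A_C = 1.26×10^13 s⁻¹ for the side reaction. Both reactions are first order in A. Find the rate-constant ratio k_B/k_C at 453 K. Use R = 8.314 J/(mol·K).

Since both paths have the same order in A, the concentration cancels and S_{B/C} = k_B/k_C = (A_B/A_C)·exp[(E_C−E_B)/(RT)].
(E_C−E_B)/(RT) = (58.2−36.8)×10³/(8.314×453) = 21400/3766 = 5.682.
k_B/k_C = (8.19×10^10/1.26×10^13)·exp(5.682) = 0.006500 × 293.6 = 1.91.
Since E_B < E_C, lowering the temperature improves selectivity toward B.

1.91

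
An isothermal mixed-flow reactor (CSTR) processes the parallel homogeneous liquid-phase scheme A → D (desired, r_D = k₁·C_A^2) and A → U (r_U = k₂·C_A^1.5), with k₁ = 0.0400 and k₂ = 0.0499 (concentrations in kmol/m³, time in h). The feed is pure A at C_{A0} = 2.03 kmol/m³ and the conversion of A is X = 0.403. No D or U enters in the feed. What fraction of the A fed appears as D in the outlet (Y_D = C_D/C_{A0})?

Exit C_A = C_{A0}(1−X) = 2.03×0.597 = 1.212 kmol/m³.
A CSTR operates uniformly at the exit composition, giving r_D = 0.05875 and r_U = 0.06657 (each k·C_A^n at C_A = 1.212).
Fraction of consumed A going to D: r_D/(r_D+r_U) = 0.4688.
C_D = 0.4688·C_{A0}·X = 0.4688×2.03×0.403 = 0.384 kmol/m³; Y_D = C_D/C_{A0} = 0.189.

0.189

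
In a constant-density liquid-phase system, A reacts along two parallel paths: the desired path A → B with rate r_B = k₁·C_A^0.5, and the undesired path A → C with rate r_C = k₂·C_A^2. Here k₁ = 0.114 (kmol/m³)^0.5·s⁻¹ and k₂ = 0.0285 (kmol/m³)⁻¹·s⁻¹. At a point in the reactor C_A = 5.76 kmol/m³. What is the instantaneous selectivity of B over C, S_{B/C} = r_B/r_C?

0.289

S_{B/C} = r_B/r_C = (k₁·C_A^0.5)/(k₂·C_A^2) = (k₁/k₂)·C_A^-1.5.
= (0.114×5.760^0.5) / (0.0285×5.760^2) = 0.2736/0.9456 = 0.289.
The undesired path is higher order in A, so low C_A (CSTR or dilute feed) favours B.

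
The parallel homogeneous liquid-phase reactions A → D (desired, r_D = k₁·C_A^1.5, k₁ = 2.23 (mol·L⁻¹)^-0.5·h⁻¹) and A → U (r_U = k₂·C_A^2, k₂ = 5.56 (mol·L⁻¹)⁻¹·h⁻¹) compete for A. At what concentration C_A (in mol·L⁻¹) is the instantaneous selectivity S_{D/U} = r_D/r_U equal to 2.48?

0.0262 mol·L⁻¹

S_{D/U} = (k₁/k₂)·C_A^-0.5 ⇒ C_A = (S·k₂/k₁)^(-2).
= (2.48×5.56/2.23)^(-2) = (6.183)^(-2) = 0.0262 mol·L⁻¹.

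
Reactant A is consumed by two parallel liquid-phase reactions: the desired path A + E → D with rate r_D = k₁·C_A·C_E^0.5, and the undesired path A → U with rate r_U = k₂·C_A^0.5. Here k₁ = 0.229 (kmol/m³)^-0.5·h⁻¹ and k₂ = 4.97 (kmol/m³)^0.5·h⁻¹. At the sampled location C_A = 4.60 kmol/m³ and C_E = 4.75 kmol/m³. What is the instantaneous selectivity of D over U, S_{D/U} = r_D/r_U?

0.215

S_{D/U} = r_D/r_U = (k₁·C_A·C_E^0.5)/(k₂·C_A^0.5) = (k₁/k₂)·C_A^0.5·C_E^0.5.
= (0.229×4.600×4.750^0.5) / (4.97×4.600^0.5) = 2.296/10.66 = 0.215.
Since the desired path is higher order in A, keeping C_A high (PFR or concentrated feed) favours D.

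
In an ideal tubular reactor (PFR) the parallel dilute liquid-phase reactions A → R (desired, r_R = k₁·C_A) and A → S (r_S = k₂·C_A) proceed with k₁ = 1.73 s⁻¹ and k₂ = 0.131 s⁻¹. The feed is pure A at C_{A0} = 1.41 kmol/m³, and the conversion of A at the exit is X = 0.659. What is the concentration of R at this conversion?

C_A = C_{A0}(1−X) = 0.4808 kmol/m³.
Both paths are first order in A, so the instantaneous fraction to R is constant: dC_R/d(−C_A) = k₁/(k₁+k₂) = 0.9296.
C_R = 0.9296·(C_{A0}−C_A) = 0.9296×0.9292 = 0.864 kmol/m³.

0.864 kmol/m³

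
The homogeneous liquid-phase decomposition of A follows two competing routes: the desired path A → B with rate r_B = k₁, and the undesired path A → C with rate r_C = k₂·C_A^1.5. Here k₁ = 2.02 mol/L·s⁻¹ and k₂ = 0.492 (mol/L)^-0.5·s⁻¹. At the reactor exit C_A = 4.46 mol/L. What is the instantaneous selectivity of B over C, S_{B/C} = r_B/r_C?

0.436

S_{B/C} = r_B/r_C = (k₁)/(k₂·C_A^1.5) = (k₁/k₂)·C_A^-1.5.
= (2.02) / (0.492×4.460^1.5) = 2.020/4.634 = 0.436.
The undesired path is higher order in A, so low C_A (CSTR or dilute feed) favours B.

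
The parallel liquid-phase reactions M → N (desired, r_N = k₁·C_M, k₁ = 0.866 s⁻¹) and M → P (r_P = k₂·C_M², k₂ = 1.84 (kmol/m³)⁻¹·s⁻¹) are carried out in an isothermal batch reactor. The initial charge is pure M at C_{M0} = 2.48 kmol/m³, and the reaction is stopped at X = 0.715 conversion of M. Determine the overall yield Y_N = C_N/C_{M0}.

C_M = C_{M0}(1−X) = 0.7068 kmol/m³.
Along a PFR/batch, dC_N/dC_M = −r_N/(r_N+r_P) = −k₁/(k₁+k₂·C_M).
Integrating from C_{M0} to C_M: C_N = (0.866/1.84)·ln[(0.866+1.84·2.48)/(0.866+1.84·0.707)] = 0.4707·ln(5.429/2.167) = 0.4324 kmol/m³.
Y_N = C_N/C_{M0} = 0.4324/2.48 = 0.174.

0.174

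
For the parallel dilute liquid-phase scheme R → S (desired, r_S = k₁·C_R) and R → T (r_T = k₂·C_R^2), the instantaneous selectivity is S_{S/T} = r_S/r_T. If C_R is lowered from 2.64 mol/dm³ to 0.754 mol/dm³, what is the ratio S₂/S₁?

S_{S/T} = (k₁/k₂)·C_R⁻¹, so S₂/S₁ = (C_{R,2}/C_{R,1})⁻¹.
= 2.64/0.754 = 3.50.
Selectivity toward S rises as C_R falls — low-concentration operation is favoured.

3.50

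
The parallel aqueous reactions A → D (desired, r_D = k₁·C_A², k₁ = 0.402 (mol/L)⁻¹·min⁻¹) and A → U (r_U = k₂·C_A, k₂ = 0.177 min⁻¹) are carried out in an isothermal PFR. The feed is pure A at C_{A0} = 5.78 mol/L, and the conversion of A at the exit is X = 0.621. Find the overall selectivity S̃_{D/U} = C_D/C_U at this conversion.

8.47

C_A = C_{A0}(1−X) = 2.191 mol/L.
Along a PFR/batch, dC_U/dC_A = −r_U/(r_D+r_U) = −k₂/(k₂+k₁·C_A).
Integrating from C_{A0} to C_A: C_U = (0.177/0.402)·ln[(0.177+0.402·5.78)/(0.177+0.402·2.19)] = 0.4403·ln(2.501/1.058) = 0.3789 mol/L.
Then C_D = (C_{A0}−C_A) − C_U = 3.589 − 0.3789 = 3.211 mol/L.
S̃_{D/U} = C_D/C_U = 3.211/0.3789 = 8.47.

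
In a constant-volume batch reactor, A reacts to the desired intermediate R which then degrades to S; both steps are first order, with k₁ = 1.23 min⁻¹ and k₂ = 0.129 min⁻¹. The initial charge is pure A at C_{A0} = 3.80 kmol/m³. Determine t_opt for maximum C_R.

For first-order series the maximum of C_R occurs at t_opt = ln(k₂/k₁)/(k₂−k₁).
= ln(0.129/1.23)/(0.129−1.23) = ln(0.1049)/-1.101 = -2.255/-1.101 = 2.05 min.

2.05 min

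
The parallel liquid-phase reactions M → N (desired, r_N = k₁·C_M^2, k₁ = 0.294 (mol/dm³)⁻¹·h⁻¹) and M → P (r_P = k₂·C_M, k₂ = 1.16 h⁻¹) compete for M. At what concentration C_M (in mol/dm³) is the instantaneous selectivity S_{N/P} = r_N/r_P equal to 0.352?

S_{N/P} = (k₁/k₂)·C_M ⇒ C_M = S·k₂/k₁.
= 0.352×1.16/0.294 = 1.39 mol/dm³.

1.39 mol/dm³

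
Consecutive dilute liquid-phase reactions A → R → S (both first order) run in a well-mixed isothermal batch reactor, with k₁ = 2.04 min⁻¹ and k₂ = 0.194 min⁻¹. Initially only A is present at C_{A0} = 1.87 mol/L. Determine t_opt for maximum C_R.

1.27 min

The intermediate peaks when r₁ = r₂, i.e. k₁e^(−k₁t) = k₂e^(−k₂t), giving t_opt = ln(k₂/k₁)/(k₂−k₁).
= ln(0.194/2.04)/(0.194−2.04) = ln(0.09510)/-1.846 = -2.353/-1.846 = 1.27 min.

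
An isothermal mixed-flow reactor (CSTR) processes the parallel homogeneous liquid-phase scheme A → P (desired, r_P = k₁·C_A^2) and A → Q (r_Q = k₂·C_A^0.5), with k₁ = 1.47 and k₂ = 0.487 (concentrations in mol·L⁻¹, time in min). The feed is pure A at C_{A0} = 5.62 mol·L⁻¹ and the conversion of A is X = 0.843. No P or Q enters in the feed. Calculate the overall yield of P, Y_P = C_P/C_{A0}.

Exit C_A = C_{A0}(1−X) = 5.62×0.157 = 0.8823 mol·L⁻¹.
In a CSTR the entire volume is at exit conditions, so r_P = 1.47×0.8823^2 = 1.144 and r_Q = 0.487×0.8823^0.5 = 0.4575.
Fraction of consumed A going to P: r_P/(r_P+r_Q) = 0.7144.
C_P = 0.7144·C_{A0}·X = 0.7144×5.62×0.843 = 3.38 mol·L⁻¹; Y_P = C_P/C_{A0} = 0.602.

0.602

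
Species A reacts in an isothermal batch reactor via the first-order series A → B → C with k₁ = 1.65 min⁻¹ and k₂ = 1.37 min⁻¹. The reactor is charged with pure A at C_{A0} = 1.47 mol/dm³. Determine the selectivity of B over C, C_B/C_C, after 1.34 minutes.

Solving the coupled first-order balances gives C_B(t) = [k₁/(k₂−k₁)]·C_{A0}·(e^(−k₁t) − e^(−k₂t)).
e^(−k₁t) = e^(−1.65×1.34) = e^(−2.211) = 0.1096; e^(−k₂t) = e^(−1.836) = 0.1595.
C_B = 1.65×1.47/(1.37−1.65) × (0.1096−0.1595) = (-8.663)×(-0.04989) = 0.4322 mol/dm³.
C_A = C_{A0}e^(−k₁t) = 0.1611 mol/dm³, so C_C = C_{A0}−C_A−C_B = 0.8767 mol/dm³; C_B/C_C = 0.493.

0.493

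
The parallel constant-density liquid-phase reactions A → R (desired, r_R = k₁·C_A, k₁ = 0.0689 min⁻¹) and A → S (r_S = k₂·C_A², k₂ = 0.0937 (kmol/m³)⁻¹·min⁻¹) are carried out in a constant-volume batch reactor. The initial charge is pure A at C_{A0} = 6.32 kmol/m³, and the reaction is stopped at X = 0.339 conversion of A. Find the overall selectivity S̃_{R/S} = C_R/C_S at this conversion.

C_A = C_{A0}(1−X) = 4.178 kmol/m³.
Along a PFR/batch, dC_R/dC_A = −r_R/(r_R+r_S) = −k₁/(k₁+k₂·C_A).
Integrating from C_{A0} to C_A: C_R = (0.0689/0.0937)·ln[(0.0689+0.0937·6.32)/(0.0689+0.0937·4.18)] = 0.7353·ln(0.6611/0.4603) = 0.2661 kmol/m³.
C_S = (C_{A0}−C_A)−C_R = 1.876 kmol/m³; S̃_{R/S} = 0.2661/1.876 = 0.142.

0.142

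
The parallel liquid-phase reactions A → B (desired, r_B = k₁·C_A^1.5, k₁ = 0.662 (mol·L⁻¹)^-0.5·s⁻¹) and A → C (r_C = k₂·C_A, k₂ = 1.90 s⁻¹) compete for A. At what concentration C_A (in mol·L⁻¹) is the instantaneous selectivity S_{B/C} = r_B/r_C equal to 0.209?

0.360 mol·L⁻¹

S_{B/C} = (k₁/k₂)·C_A^0.5 ⇒ C_A = (S·k₂/k₁)^(2).
= (0.209×1.90/0.662)^(2) = (0.5998)^(2) = 0.360 mol·L⁻¹.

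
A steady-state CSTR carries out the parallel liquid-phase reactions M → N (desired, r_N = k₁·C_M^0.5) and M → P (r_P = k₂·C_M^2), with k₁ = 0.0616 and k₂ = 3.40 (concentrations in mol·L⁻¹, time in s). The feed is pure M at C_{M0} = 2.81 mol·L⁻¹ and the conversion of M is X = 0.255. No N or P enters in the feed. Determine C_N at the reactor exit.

0.00426 mol·L⁻¹

Exit C_M = C_{M0}(1−X) = 2.81×0.745 = 2.093 mol·L⁻¹.
Rates in a CSTR are evaluated at the outlet concentration: r_N = 0.0616×2.093^0.5 = 0.08913, r_P = 3.40×2.093^2 = 14.90.
Fraction of consumed M going to N: r_N/(r_N+r_P) = 0.005946.
C_N = 0.005946·C_{M0}·X = 0.005946×2.81×0.255 = 0.00426 mol·L⁻¹.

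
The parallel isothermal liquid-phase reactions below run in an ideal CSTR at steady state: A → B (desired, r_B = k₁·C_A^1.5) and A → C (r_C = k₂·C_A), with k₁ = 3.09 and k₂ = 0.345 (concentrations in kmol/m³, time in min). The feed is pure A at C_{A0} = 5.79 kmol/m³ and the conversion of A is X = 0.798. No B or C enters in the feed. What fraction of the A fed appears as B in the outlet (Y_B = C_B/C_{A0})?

0.723

Exit C_A = C_{A0}(1−X) = 5.79×0.202 = 1.170 kmol/m³.
Rates in a CSTR are evaluated at the outlet concentration: r_B = 3.09×1.170^1.5 = 3.908, r_C = 0.345×1.170 = 0.4035.
Fraction of consumed A going to B: r_B/(r_B+r_C) = 0.9064.
C_B = 0.9064·C_{A0}·X = 0.9064×5.79×0.798 = 4.19 kmol/m³; Y_B = C_B/C_{A0} = 0.723.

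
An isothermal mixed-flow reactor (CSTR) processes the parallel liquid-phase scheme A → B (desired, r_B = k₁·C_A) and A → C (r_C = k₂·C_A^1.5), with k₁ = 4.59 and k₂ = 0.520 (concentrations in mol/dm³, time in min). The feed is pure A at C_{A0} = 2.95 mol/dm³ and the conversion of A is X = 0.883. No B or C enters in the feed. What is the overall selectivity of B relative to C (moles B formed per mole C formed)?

15.0

Exit C_A = C_{A0}(1−X) = 2.95×0.117 = 0.3452 mol/dm³.
A CSTR operates uniformly at the exit composition, giving r_B = 1.584 and r_C = 0.1054 (each k·C_A^n at C_A = 0.3452).
Overall selectivity = C_B/C_C = r_Bτ/(r_Cτ) = r_B/r_C = 15.0.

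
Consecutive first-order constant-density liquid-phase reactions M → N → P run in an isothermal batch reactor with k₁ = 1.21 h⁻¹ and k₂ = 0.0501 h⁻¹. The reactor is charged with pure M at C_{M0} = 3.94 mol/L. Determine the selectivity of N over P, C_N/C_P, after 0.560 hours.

63.7

The intermediate concentration in a first-order A→B→C sequence is C_N = k₁C_{M0}(e^(−k₁t) − e^(−k₂t))/(k₂−k₁).
e^(−k₁t) = e^(−1.21×0.560) = e^(−0.6776) = 0.5078; e^(−k₂t) = e^(−0.02806) = 0.9723.
C_N = 1.21×3.94/(0.0501−1.21) × (0.5078−0.9723) = (-4.110)×(-0.4645) = 1.909 mol/L.
C_M = C_{M0}e^(−k₁t) = 2.001 mol/L, so C_P = C_{M0}−C_M−C_N = 0.02995 mol/L; C_N/C_P = 63.7.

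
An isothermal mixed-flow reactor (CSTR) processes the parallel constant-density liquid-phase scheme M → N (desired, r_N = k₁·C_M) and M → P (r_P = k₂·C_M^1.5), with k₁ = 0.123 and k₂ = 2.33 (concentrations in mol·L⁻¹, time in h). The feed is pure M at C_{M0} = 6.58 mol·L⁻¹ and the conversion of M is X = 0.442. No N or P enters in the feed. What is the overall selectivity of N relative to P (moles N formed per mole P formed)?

0.0275

Exit C_M = C_{M0}(1−X) = 6.58×0.558 = 3.672 mol·L⁻¹.
In a CSTR the entire volume is at exit conditions, so r_N = 0.123×3.672 = 0.4516 and r_P = 2.33×3.672^1.5 = 16.39.
Overall selectivity = C_N/C_P = r_Nτ/(r_Pτ) = r_N/r_P = 0.0275.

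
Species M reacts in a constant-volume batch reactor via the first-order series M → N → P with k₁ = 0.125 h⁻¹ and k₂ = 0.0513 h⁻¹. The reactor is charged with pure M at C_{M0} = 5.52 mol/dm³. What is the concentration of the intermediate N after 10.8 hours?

The intermediate concentration in a first-order A→B→C sequence is C_N = k₁C_{M0}(e^(−k₁t) − e^(−k₂t))/(k₂−k₁).
e^(−k₁t) = e^(−0.125×10.8) = e^(−1.350) = 0.2592; e^(−k₂t) = e^(−0.5540) = 0.5746.
C_N = 0.125×5.52/(0.0513−0.125) × (0.2592−0.5746) = (-9.362)×(-0.3154) = 2.953 mol/dm³.

2.95 mol/dm³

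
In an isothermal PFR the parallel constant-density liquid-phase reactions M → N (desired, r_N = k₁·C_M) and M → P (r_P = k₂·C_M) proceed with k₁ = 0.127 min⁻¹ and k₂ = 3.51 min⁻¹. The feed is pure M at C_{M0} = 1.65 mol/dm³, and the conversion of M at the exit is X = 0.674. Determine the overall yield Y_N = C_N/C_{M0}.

C_M = C_{M0}(1−X) = 0.5379 mol/dm³.
Both paths are first order in M, so the instantaneous fraction to N is constant: dC_N/d(−C_M) = k₁/(k₁+k₂) = 0.03492.
C_N = 0.03492·(C_{M0}−C_M) = 0.03492×1.112 = 0.0388 mol/dm³.
Y_N = C_N/C_{M0} = 0.03883/1.65 = 0.0235.

0.0235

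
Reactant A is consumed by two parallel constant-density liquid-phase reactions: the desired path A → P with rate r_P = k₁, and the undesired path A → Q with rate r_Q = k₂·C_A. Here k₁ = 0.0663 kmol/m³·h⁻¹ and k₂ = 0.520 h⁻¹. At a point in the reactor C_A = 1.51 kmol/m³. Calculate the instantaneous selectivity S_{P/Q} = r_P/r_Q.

S_{P/Q} = r_P/r_Q = (k₁)/(k₂·C_A) = (k₁/k₂)·C_A⁻¹.
= (0.0663) / (0.520×1.510) = 0.06630/0.7852 = 0.0844.

0.0844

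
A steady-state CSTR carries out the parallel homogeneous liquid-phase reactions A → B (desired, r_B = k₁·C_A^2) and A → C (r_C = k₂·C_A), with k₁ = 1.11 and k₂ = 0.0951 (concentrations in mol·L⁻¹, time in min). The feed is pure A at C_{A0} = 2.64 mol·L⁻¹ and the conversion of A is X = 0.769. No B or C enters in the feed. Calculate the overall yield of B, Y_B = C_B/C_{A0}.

Exit C_A = C_{A0}(1−X) = 2.64×0.231 = 0.6098 mol·L⁻¹.
In a CSTR the entire volume is at exit conditions, so r_B = 1.11×0.6098^2 = 0.4128 and r_C = 0.0951×0.6098 = 0.05800.
Fraction of consumed A going to B: r_B/(r_B+r_C) = 0.8768.
C_B = 0.8768·C_{A0}·X = 0.8768×2.64×0.769 = 1.78 mol·L⁻¹; Y_B = C_B/C_{A0} = 0.674.

0.674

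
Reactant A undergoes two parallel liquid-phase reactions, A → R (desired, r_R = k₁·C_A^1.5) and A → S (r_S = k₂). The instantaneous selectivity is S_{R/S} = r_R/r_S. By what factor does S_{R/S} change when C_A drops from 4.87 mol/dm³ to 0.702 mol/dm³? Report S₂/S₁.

S_{R/S} = (k₁/k₂)·C_A^1.5, so S₂/S₁ = (C_{A,2}/C_{A,1})^1.5.
= (0.702/4.87)^1.5 = (0.1441)^1.5 = 0.0547.
Selectivity toward R falls as C_A falls — high-concentration operation is favoured.

0.0547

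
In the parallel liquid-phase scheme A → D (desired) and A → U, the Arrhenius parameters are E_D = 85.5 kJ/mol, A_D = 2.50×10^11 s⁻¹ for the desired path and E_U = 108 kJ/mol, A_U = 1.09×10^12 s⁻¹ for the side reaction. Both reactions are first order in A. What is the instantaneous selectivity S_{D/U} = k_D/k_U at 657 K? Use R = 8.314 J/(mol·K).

14.1

Since both paths have the same order in A, the concentration cancels and S_{D/U} = k_D/k_U = (A_D/A_U)·exp[(E_U−E_D)/(RT)].
(E_U−E_D)/(RT) = (108−85.5)×10³/(8.314×657) = 22500/5462 = 4.119.
k_D/k_U = (2.50×10^11/1.09×10^12)·exp(4.119) = 0.2294 × 61.51 = 14.1.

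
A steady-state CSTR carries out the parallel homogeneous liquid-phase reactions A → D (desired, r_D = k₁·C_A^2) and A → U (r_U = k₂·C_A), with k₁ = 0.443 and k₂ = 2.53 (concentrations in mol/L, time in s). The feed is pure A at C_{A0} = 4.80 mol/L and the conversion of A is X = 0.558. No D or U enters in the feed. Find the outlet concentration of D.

Exit C_A = C_{A0}(1−X) = 4.80×0.442 = 2.122 mol/L.
In a CSTR the entire volume is at exit conditions, so r_D = 0.443×2.122^2 = 1.994 and r_U = 2.53×2.122 = 5.368.
Fraction of consumed A going to D: r_D/(r_D+r_U) = 0.2709.
C_D = 0.2709·C_{A0}·X = 0.2709×4.80×0.558 = 0.725 mol/L.

0.725 mol/L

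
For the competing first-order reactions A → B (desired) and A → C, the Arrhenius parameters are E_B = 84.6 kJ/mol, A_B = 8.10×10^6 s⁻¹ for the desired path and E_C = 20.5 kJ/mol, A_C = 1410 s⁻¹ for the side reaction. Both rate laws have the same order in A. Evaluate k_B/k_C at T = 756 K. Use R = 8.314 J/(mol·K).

Since both paths have the same order in A, the concentration cancels and S_{B/C} = k_B/k_C = (A_B/A_C)·exp[(E_C−E_B)/(RT)].
(E_C−E_B)/(RT) = (20.5−84.6)×10³/(8.314×756) = -64100/6285 = -10.20.
k_B/k_C = (8.10×10^6/1410)·exp(-10.20) = 5745 × 3.723×10^-5 = 0.214.

0.214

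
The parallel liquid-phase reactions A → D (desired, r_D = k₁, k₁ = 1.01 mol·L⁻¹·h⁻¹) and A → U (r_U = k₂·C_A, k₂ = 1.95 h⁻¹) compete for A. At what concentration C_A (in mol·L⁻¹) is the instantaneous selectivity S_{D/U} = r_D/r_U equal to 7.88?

S_{D/U} = (k₁/k₂)·C_A⁻¹ ⇒ C_A = (S·k₂/k₁)^(-1).
= (7.88×1.95/1.01)^(-1) = (15.21)^(-1) = 0.0657 mol·L⁻¹.

0.0657 mol·L⁻¹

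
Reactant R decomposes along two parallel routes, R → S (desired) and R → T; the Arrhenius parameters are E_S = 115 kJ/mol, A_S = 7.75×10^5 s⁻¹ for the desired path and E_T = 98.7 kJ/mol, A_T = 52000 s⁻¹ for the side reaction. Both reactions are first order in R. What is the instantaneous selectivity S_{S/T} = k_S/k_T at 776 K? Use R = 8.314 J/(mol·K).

1.19

Since both paths have the same order in R, the concentration cancels and S_{S/T} = k_S/k_T = (A_S/A_T)·exp[(E_T−E_S)/(RT)].
(E_T−E_S)/(RT) = (98.7−115)×10³/(8.314×776) = -16300/6452 = -2.526.
k_S/k_T = (7.75×10^5/52000)·exp(-2.526) = 14.90 × 0.07994 = 1.19.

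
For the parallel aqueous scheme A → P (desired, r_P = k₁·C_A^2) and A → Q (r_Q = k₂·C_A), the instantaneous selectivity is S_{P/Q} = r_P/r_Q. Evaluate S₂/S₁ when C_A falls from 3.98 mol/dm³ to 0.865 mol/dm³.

0.217

S_{P/Q} = (k₁/k₂)·C_A, so S₂/S₁ = (C_{A,2}/C_{A,1}).
= 0.865/3.98 = 0.217.
Selectivity toward P falls as C_A falls — high-concentration operation is favoured.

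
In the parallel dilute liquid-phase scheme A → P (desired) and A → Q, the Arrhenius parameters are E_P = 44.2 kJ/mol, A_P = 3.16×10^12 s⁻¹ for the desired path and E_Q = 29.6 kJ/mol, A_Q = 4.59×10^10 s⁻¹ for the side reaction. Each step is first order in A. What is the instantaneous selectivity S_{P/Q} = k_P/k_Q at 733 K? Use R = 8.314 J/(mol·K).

6.27

Since both paths have the same order in A, the concentration cancels and S_{P/Q} = k_P/k_Q = (A_P/A_Q)·exp[(E_Q−E_P)/(RT)].
(E_Q−E_P)/(RT) = (29.6−44.2)×10³/(8.314×733) = -14600/6094 = -2.396.
k_P/k_Q = (3.16×10^12/4.59×10^10)·exp(-2.396) = 68.85 × 0.09111 = 6.27.
Since E_P > E_Q, raising the temperature improves selectivity toward P.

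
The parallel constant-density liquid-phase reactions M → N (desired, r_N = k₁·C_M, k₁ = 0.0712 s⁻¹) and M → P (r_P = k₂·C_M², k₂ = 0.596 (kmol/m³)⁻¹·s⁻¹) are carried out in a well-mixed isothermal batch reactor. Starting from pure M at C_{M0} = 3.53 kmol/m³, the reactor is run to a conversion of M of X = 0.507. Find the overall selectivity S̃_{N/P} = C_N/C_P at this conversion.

0.0471

C_M = C_{M0}(1−X) = 1.740 kmol/m³.
Along a PFR/batch, dC_N/dC_M = −r_N/(r_N+r_P) = −k₁/(k₁+k₂·C_M).
Integrating from C_{M0} to C_M: C_N = (0.0712/0.596)·ln[(0.0712+0.596·3.53)/(0.0712+0.596·1.74)] = 0.1195·ln(2.175/1.108) = 0.08053 kmol/m³.
C_P = (C_{M0}−C_M)−C_N = 1.709 kmol/m³; S̃_{N/P} = 0.08053/1.709 = 0.0471.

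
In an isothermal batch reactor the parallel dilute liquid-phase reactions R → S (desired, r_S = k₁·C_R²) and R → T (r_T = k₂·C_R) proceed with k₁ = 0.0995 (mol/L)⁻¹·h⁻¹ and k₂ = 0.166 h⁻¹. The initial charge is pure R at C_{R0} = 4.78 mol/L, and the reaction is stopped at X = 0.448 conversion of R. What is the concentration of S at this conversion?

C_R = C_{R0}(1−X) = 2.639 mol/L.
Along a PFR/batch, dC_T/dC_R = −r_T/(r_S+r_T) = −k₂/(k₂+k₁·C_R).
Integrating from C_{R0} to C_R: C_T = (0.166/0.0995)·ln[(0.166+0.0995·4.78)/(0.166+0.0995·2.64)] = 1.668·ln(0.6416/0.4285) = 0.6733 mol/L.
Then C_S = (C_{R0}−C_R) − C_T = 2.141 − 0.6733 = 1.468 mol/L.

1.47 mol/L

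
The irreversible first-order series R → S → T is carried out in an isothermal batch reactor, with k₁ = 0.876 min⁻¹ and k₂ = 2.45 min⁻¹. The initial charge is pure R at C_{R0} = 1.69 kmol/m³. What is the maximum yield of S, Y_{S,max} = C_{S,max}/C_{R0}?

0.202

At the optimum, C_{S,max}/C_{R0} = (k₁/k₂)^[k₂/(k₂−k₁)].
= (0.876/2.45)^(2.45/(2.45−0.876)) = (0.3576)^(1.557) = 0.2017.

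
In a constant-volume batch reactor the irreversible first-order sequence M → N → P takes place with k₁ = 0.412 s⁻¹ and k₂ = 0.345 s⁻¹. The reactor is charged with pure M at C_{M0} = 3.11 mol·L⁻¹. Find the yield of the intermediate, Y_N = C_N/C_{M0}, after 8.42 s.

Solving the coupled first-order balances gives C_N(t) = [k₁/(k₂−k₁)]·C_{M0}·(e^(−k₁t) − e^(−k₂t)).
e^(−k₁t) = e^(−0.412×8.42) = e^(−3.469) = 0.03115; e^(−k₂t) = e^(−2.905) = 0.05475.
C_N = 0.412×3.11/(0.345−0.412) × (0.03115−0.05475) = (-19.12)×(-0.02361) = 0.4515 mol·L⁻¹.
Y_N = C_N/C_{M0} = 0.4515/3.11 = 0.145.

0.145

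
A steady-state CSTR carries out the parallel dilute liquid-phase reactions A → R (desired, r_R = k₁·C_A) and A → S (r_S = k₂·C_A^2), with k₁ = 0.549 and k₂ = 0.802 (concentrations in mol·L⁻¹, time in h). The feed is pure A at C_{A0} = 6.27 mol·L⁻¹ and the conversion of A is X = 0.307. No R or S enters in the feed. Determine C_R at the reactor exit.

Exit C_A = C_{A0}(1−X) = 6.27×0.693 = 4.345 mol·L⁻¹.
A CSTR operates uniformly at the exit composition, giving r_R = 2.385 and r_S = 15.14 (each k·C_A^n at C_A = 4.345).
Fraction of consumed A going to R: r_R/(r_R+r_S) = 0.1361.
C_R = 0.1361·C_{A0}·X = 0.1361×6.27×0.307 = 0.262 mol·L⁻¹.

0.262 mol·L⁻¹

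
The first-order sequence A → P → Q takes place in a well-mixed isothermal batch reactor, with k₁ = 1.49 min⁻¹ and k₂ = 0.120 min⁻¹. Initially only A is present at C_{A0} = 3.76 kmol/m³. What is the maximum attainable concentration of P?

For a first-order series the maximum intermediate yield is C_{P,max}/C_{A0} = (k₁/k₂)^[k₂/(k₂−k₁)].
= (1.49/0.120)^(0.120/(0.120−1.49)) = (12.42)^(-0.08759) = 0.8020.
C_{P,max} = 0.8020×3.76 = 3.02 kmol/m³.

3.02 kmol/m³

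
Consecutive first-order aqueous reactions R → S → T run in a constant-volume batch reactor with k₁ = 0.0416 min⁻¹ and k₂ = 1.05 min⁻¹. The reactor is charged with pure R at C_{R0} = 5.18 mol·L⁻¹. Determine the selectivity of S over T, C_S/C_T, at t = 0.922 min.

1.77

Solving the coupled first-order balances gives C_S(t) = [k₁/(k₂−k₁)]·C_{R0}·(e^(−k₁t) − e^(−k₂t)).
e^(−k₁t) = e^(−0.0416×0.922) = e^(−0.03836) = 0.9624; e^(−k₂t) = e^(−0.9681) = 0.3798.
C_S = 0.0416×5.18/(1.05−0.0416) × (0.9624−0.3798) = 0.2137×0.5826 = 0.1245 mol·L⁻¹.
C_R = C_{R0}e^(−k₁t) = 4.985 mol·L⁻¹, so C_T = C_{R0}−C_R−C_S = 0.07043 mol·L⁻¹; C_S/C_T = 1.77.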